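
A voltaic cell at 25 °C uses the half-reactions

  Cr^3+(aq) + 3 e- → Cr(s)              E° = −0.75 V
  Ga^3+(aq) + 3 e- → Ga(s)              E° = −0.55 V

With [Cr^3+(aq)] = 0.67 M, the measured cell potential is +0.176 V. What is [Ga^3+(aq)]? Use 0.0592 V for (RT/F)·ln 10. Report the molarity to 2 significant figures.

0.041 M

Ga³⁺/Ga is the cathode (higher E°); E°cell = −0.55 − (−0.75) = +0.20 V with n = 3.
Since E = E° − (0.0592/n)·log Q, log Q = n(E° − E)/0.0592 = 1.216.
Balancing electrons gives Ga^3+(aq) + Cr(s) → Ga(s) + Cr^3+(aq); thus Q = [Cr^3+(aq)] / [Ga^3+(aq)].
Isolating [Ga^3+(aq)] in Q = 10^{1.216} yields log [Ga^3+(aq)] = −1.390, i.e. 0.041 M.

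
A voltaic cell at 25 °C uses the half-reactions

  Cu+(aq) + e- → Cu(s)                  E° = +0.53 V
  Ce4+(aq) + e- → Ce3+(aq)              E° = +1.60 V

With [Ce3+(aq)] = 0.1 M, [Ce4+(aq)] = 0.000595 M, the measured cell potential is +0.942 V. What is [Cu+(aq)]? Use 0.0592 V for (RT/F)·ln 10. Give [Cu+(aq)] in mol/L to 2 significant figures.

Ce⁴⁺/Ce³⁺ is the cathode (higher E°); E°cell = +1.60 − (+0.53) = +1.07 V with n = 1.
Since E = E° − (0.0592/n)·log Q, log Q = n(E° − E)/0.0592 = 2.162.
Balancing electrons gives Ce4+(aq) + Cu(s) → Ce3+(aq) + Cu+(aq); thus Q = ([Ce3+(aq)]·[Cu+(aq)]) / [Ce4+(aq)].
Substituting the known concentrations and solving, log [Cu+(aq)] = −0.063 and [Cu+(aq)] = 0.86 M.

0.86 M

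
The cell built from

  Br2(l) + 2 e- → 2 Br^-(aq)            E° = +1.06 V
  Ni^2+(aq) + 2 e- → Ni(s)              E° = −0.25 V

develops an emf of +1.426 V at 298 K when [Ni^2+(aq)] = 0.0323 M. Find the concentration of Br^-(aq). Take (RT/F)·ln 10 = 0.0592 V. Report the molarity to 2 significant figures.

The Br₂/Br⁻ couple has the larger reduction potential, so it is the cathode: E°cell = +1.06 − (−0.25) = +1.31 V and n = 2.
Rearranging E = E° − (0.0592/n)·log Q gives log Q = 2(+1.31 − (+1.426))/0.0592 = −3.919.
Balancing electrons gives Br2(l) + Ni(s) → 2 Br^-(aq) + Ni^2+(aq); thus Q = [Br^-(aq)]^2·[Ni^2+(aq)].
Isolating [Br^-(aq)] in Q = 10^{−3.919} yields log [Br^-(aq)] = −1.214, i.e. 0.061 M.

0.061 M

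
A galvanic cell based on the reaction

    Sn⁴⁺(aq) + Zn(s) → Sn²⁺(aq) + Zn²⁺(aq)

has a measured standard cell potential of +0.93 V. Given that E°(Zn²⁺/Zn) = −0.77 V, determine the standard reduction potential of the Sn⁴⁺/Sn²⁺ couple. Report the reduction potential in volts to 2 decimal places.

In the reaction as written the Sn⁴⁺/Sn²⁺ couple is reduced (cathode) and Zn²⁺/Zn is oxidized (anode), so E°cell = E°(Sn⁴⁺/Sn²⁺) − E°(Zn²⁺/Zn).
E°(Sn⁴⁺/Sn²⁺) = E°cell + E°(anode) = +0.93 + (−0.77) = +0.16 V.

+0.16 V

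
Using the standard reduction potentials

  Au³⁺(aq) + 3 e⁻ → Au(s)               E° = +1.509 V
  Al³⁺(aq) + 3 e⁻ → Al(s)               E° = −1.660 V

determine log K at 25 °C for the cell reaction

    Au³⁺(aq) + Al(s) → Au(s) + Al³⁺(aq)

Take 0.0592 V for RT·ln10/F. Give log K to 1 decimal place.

The Au³⁺/Au couple is reduced (cathode); E°cell = +1.509 − (−1.660) = +3.169 V with n = 3.
At equilibrium E = 0, so log K = nE°cell / 0.0592 = (3)(+3.169) / 0.0592 = 160.6.

log K = 160.6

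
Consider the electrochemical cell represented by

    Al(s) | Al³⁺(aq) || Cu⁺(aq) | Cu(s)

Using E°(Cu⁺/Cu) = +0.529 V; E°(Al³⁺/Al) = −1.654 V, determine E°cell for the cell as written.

+2.183 V

By convention the left-hand electrode in cell notation is the anode (oxidation) and the right-hand electrode is the cathode (reduction).
E°cell = E°(right) − E°(left) = +0.529 − (−1.654) = +2.183 V.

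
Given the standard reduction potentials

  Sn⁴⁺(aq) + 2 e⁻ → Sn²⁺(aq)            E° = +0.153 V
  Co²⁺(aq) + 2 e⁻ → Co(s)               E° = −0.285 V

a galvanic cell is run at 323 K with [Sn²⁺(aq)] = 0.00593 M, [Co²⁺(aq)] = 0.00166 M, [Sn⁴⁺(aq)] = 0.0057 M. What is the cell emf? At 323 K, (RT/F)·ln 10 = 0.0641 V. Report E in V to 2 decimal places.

The Sn⁴⁺/Sn²⁺ couple has the more positive E°, so it is the cathode; Co²⁺/Co is the anode.
The standard potential is +0.153 − (−0.285) = +0.438 V and the balanced reaction transfers n = 2 electrons.
Balancing gives Sn⁴⁺(aq) + Co(s) → Sn²⁺(aq) + Co²⁺(aq); hence Q = ([Sn²⁺(aq)]·[Co²⁺(aq)]) / [Sn⁴⁺(aq)] = 0.00173 (log Q = −2.763).
Applying E = E° − (RT ln10/nF)·log Q gives +0.438 − (0.0641/2)(−2.763) = +0.53 V.

+0.53 V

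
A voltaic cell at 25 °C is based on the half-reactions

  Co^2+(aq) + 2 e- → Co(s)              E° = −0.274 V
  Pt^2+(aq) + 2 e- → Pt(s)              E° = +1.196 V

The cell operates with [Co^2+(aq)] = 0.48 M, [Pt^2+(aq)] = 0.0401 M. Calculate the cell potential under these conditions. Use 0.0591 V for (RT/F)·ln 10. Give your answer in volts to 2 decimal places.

+1.44 V

Since E°(Pt²⁺/Pt) > E°(Co²⁺/Co), Pt²⁺/Pt serves as the cathode.
E°cell = E°cat − E°an = +1.196 − (−0.274) = +1.470 V; n = 2.
The balanced reaction is Pt^2+(aq) + Co(s) → Pt(s) + Co^2+(aq), so Q = [Co^2+(aq)] / [Pt^2+(aq)] = 12 and log Q = 1.078.
By the Nernst equation, E = +1.470 − (0.0591/2)·(1.078) = +1.44 V.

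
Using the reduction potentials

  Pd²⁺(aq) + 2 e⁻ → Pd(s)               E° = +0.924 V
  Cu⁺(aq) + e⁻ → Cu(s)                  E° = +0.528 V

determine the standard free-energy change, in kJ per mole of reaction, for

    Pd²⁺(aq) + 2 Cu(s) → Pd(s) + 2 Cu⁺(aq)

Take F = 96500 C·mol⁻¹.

−76.4 kJ/mol

In the reaction as written Pd²⁺(aq) is reduced, so the Pd²⁺/Pd couple is the cathode and Cu⁺/Cu is the anode.
E°cell = +0.924 − (+0.528) = +0.396 V; balancing electrons gives n = 2.
ΔG° = −nFE°cell = −(2)(96500)(+0.396) J/mol = −76.4 kJ/mol.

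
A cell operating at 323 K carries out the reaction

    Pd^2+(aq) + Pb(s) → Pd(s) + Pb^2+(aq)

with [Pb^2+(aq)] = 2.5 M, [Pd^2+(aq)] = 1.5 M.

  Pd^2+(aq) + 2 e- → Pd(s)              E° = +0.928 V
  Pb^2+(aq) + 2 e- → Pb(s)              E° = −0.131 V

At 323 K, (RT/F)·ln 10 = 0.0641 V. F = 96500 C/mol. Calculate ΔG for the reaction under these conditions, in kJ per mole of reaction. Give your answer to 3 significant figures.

−203 kJ/mol

The standard cell potential is +0.928 − (−0.131) = +1.059 V, with n = 2 electrons in the balanced equation.
The reaction quotient is [Pb^2+(aq)] / [Pd^2+(aq)] = 1.67; by Nernst, E = +1.059 − (0.0641/2)(0.222) = +1.0519 V.
Then ΔG = −nFE = −2 × 96500 × +1.0519 J/mol = −203 kJ/mol.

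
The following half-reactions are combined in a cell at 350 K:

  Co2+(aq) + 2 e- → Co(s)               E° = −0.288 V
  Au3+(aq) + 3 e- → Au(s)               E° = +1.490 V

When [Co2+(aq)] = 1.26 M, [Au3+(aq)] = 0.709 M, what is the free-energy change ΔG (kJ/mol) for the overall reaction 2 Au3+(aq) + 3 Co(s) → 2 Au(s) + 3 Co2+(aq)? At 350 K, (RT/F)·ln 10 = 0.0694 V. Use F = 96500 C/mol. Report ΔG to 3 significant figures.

−1030 kJ/mol

With Au³⁺/Au reduced at the cathode, E°cell = +1.490 − (−0.288) = +1.778 V and n = 6.
Q = [Co2+(aq)]^3 / [Au3+(aq)]^2 = 3.98, so log Q = 0.600 and E = +1.778 − (0.0694/6)(0.600) = +1.7711 V.
ΔG = −nFE = −(6)(96500)(+1.7711) J/mol = −1030 kJ/mol.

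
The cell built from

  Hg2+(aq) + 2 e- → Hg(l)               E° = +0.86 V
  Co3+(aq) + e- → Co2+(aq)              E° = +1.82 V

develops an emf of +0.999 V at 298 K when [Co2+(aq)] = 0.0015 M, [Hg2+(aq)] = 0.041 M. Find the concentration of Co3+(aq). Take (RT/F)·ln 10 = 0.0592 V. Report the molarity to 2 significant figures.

With Co³⁺/Co²⁺ at the cathode and Hg²⁺/Hg at the anode, E°cell = +1.82 − (+0.86) = +0.96 V (n = 2).
Rearranging E = E° − (0.0592/n)·log Q gives log Q = 2(+0.96 − (+0.999))/0.0592 = −1.318.
Balancing electrons gives 2 Co3+(aq) + Hg(l) → 2 Co2+(aq) + Hg2+(aq); thus Q = ([Co2+(aq)]^2·[Hg2+(aq)]) / [Co3+(aq)]^2.
Solving for the unknown gives log [Co3+(aq)] = −2.859, so [Co3+(aq)] ≈ 0.0014 M.

0.0014 M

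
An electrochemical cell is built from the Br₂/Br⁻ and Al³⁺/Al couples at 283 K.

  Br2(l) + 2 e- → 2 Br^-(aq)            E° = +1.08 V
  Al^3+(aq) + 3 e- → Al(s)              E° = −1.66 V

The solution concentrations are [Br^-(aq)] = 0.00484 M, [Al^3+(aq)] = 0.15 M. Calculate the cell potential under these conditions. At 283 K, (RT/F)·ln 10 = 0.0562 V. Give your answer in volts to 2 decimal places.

Since E°(Br₂/Br⁻) > E°(Al³⁺/Al), Br₂/Br⁻ serves as the cathode.
E°cell = +1.08 − (−1.66) = +2.74 V, with n = 6 electrons transferred.
The balanced reaction is 3 Br2(l) + 2 Al(s) → 6 Br^-(aq) + 2 Al^3+(aq), so Q = [Br^-(aq)]^6·[Al^3+(aq)]^2 = 2.89×10^−16 and log Q = −15.539.
Applying E = E° − (RT ln10/nF)·log Q gives +2.74 − (0.0562/6)(−15.539) = +2.89 V.

+2.89 V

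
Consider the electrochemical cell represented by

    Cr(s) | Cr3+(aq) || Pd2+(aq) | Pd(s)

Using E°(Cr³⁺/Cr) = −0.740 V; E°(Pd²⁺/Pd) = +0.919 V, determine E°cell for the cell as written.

By convention the left-hand electrode in cell notation is the anode (oxidation) and the right-hand electrode is the cathode (reduction).
E°cell = E°(right) − E°(left) = +0.919 − (−0.740) = +1.659 V.

+1.659 V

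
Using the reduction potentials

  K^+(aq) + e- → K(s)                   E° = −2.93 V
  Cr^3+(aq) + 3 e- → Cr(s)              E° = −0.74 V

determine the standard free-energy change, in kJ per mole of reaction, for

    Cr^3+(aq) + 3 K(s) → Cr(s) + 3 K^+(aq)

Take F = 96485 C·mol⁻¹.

In the reaction as written Cr^3+(aq) is reduced, so the Cr³⁺/Cr couple is the cathode and K⁺/K is the anode.
E°cell = −0.74 − (−2.93) = +2.19 V; balancing electrons gives n = 3.
ΔG° = −nFE°cell = −(3)(96485)(+2.19) J/mol = −634 kJ/mol.

−634 kJ/mol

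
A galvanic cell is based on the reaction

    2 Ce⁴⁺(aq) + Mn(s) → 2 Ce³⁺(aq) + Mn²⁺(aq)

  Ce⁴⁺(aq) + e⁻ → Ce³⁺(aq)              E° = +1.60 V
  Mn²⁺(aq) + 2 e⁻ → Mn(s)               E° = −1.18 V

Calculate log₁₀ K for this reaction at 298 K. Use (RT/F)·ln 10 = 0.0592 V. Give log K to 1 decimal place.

The Ce⁴⁺/Ce³⁺ couple is reduced (cathode); E°cell = +1.60 − (−1.18) = +2.78 V with n = 2.
At equilibrium E = 0, so log K = nE°cell / 0.0592 = (2)(+2.78) / 0.0592 = 93.9.

log K = 93.9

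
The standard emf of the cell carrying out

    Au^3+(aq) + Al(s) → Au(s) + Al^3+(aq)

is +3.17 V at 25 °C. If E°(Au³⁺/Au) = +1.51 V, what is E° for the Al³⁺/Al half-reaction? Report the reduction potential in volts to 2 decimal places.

−1.66 V

In the reaction as written the Au³⁺/Au couple is reduced (cathode) and Al³⁺/Al is oxidized (anode), so E°cell = E°(Au³⁺/Au) − E°(Al³⁺/Al).
E°(Al³⁺/Al) = E°(cathode) − E°cell = +1.51 − (+3.17) = −1.66 V.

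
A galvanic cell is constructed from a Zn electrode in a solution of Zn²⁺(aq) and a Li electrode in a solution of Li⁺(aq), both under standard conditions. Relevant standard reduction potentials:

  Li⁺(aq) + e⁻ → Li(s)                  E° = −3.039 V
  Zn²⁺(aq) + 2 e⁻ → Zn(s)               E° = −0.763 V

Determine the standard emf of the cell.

+2.276 V

The Zn²⁺/Zn couple has the higher E°, so Zn ion is reduced (cathode) and Li is oxidized (anode).
E°cell = E°(cathode) − E°(anode) = −0.763 − (−3.039) = +2.276 V.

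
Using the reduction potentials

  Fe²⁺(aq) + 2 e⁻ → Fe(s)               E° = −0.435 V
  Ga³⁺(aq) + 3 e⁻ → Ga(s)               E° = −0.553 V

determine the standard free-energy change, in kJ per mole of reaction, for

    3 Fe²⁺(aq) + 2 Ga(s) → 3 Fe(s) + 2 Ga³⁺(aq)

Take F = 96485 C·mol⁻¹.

−68.3 kJ/mol

In the reaction as written Fe²⁺(aq) is reduced, so the Fe²⁺/Fe couple is the cathode and Ga³⁺/Ga is the anode.
E°cell = −0.435 − (−0.553) = +0.118 V; balancing electrons gives n = 6.
ΔG° = −nFE°cell = −(6)(96485)(+0.118) J/mol = −68.3 kJ/mol.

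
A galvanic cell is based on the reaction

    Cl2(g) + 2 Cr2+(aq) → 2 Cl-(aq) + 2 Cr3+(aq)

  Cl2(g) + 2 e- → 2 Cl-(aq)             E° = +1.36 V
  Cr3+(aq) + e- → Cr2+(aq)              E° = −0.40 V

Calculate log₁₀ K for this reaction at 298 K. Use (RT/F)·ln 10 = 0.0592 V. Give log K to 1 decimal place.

The Cl₂/Cl⁻ couple is reduced (cathode); E°cell = +1.36 − (−0.40) = +1.76 V with n = 2.
At equilibrium E = 0, so log K = nE°cell / 0.0592 = (2)(+1.76) / 0.0592 = 59.5.

log K = 59.5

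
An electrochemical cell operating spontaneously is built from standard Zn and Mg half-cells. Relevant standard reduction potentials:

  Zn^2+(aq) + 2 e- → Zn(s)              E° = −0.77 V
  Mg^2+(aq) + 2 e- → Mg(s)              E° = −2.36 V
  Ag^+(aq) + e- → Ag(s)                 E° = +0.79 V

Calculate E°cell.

Of the two couples in this cell, the one with the more positive reduction potential is reduced at the cathode: here that is Zn²⁺/Zn (−0.77 V); Mg²⁺/Mg (−2.36 V) is the anode.
E°cell = E°(cathode) − E°(anode) = −0.77 − (−2.36) = +1.59 V.

+1.59 V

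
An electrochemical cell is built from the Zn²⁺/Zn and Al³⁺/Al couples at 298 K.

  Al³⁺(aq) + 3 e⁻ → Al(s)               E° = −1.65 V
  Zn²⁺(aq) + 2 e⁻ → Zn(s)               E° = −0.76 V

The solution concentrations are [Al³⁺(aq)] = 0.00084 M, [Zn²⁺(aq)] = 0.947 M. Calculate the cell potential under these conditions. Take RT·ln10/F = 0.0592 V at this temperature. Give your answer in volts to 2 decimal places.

+0.95 V

Zn²⁺/Zn is reduced (cathode, E° = −0.76 V) and Al³⁺/Al is oxidized (anode).
The standard potential is −0.76 − (−1.65) = +0.89 V and the balanced reaction transfers n = 6 electrons.
The balanced reaction is 3 Zn²⁺(aq) + 2 Al(s) → 3 Zn(s) + 2 Al³⁺(aq), so Q = [Al³⁺(aq)]^2 / [Zn²⁺(aq)]^3 = 8.31×10^−7 and log Q = −6.080.
Applying E = E° − (RT ln10/nF)·log Q gives +0.89 − (0.0592/6)(−6.080) = +0.95 V.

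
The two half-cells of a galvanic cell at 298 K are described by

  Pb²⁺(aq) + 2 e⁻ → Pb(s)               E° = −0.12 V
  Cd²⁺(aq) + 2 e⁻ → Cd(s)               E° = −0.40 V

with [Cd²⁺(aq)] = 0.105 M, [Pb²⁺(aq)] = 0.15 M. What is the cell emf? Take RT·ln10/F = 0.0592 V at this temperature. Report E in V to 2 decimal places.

+0.28 V

Since E°(Pb²⁺/Pb) > E°(Cd²⁺/Cd), Pb²⁺/Pb serves as the cathode.
E°cell = E°cat − E°an = −0.12 − (−0.40) = +0.28 V; n = 2.
Balancing gives Pb²⁺(aq) + Cd(s) → Pb(s) + Cd²⁺(aq); hence Q = [Cd²⁺(aq)] / [Pb²⁺(aq)] = 0.7 (log Q = −0.155).
Applying E = E° − (RT ln10/nF)·log Q gives +0.28 − (0.0592/2)(−0.155) = +0.28 V.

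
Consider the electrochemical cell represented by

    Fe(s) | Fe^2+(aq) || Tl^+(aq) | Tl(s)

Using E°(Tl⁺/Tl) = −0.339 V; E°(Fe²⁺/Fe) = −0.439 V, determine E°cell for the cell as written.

By convention the left-hand electrode in cell notation is the anode (oxidation) and the right-hand electrode is the cathode (reduction).
E°cell = E°(right) − E°(left) = −0.339 − (−0.439) = +0.100 V.

+0.100 V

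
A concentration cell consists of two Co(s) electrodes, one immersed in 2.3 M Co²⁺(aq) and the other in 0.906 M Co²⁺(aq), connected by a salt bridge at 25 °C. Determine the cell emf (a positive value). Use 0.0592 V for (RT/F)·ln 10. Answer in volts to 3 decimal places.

0.012 V

For a concentration cell E°cell = 0, since both electrodes use the same couple.
The compartment with the higher Co²⁺(aq) concentration (2.3 M) acts as the cathode; ions are reduced there and produced at the dilute (0.906 M) anode.
With n = 2, Ecell = −(0.0592/2)·log([dilute]/[conc]) = −(0.0592/2)·log(0.906/2.3) = +0.012 V.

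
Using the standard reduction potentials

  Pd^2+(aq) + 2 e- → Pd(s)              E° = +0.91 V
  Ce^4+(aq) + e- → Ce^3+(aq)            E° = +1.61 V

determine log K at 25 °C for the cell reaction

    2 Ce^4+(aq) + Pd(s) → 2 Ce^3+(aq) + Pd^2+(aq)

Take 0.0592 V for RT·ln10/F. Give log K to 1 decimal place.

The Ce⁴⁺/Ce³⁺ couple is reduced (cathode); E°cell = +1.61 − (+0.91) = +0.70 V with n = 2.
At equilibrium E = 0, so log K = nE°cell / 0.0592 = (2)(+0.70) / 0.0592 = 23.6.

log K = 23.6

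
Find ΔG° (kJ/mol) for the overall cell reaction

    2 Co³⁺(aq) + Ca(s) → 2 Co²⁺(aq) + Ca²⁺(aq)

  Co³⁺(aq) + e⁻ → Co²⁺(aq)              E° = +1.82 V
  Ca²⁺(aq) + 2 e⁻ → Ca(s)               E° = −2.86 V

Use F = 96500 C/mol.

In the reaction as written Co³⁺(aq) is reduced, so the Co³⁺/Co²⁺ couple is the cathode and Ca²⁺/Ca is the anode.
E°cell = +1.82 − (−2.86) = +4.68 V; balancing electrons gives n = 2.
ΔG° = −nFE°cell = −(2)(96500)(+4.68) J/mol = −903 kJ/mol.

−903 kJ/mol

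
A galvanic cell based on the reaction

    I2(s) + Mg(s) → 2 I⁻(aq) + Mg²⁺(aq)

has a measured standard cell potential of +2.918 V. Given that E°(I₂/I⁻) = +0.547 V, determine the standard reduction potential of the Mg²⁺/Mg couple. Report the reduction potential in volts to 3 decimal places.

In the reaction as written the I₂/I⁻ couple is reduced (cathode) and Mg²⁺/Mg is oxidized (anode), so E°cell = E°(I₂/I⁻) − E°(Mg²⁺/Mg).
E°(Mg²⁺/Mg) = E°(cathode) − E°cell = +0.547 − (+2.918) = −2.371 V.

−2.371 V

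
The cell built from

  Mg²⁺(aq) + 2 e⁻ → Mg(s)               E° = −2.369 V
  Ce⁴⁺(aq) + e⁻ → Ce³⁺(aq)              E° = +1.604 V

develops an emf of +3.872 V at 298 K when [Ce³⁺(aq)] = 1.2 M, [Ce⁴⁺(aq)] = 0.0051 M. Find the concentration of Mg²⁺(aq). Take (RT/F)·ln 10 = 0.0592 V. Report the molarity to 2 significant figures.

Ce⁴⁺/Ce³⁺ is the cathode (higher E°); E°cell = +1.604 − (−2.369) = +3.973 V with n = 2.
From the Nernst equation, log Q = n(E° − E)/0.0592 = 2·(+3.973 − (+3.872))/0.0592 = 3.412.
The balanced reaction is 2 Ce⁴⁺(aq) + Mg(s) → 2 Ce³⁺(aq) + Mg²⁺(aq), so Q = ([Ce³⁺(aq)]^2·[Mg²⁺(aq)]) / [Ce⁴⁺(aq)]^2.
Solving for the unknown gives log [Mg²⁺(aq)] = −1.331, so [Mg²⁺(aq)] ≈ 0.047 M.

0.047 M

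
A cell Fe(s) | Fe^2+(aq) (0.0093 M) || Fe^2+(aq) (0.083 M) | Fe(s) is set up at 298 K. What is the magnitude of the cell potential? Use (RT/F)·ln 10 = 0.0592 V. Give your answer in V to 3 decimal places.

For a concentration cell E°cell = 0, since both electrodes use the same couple.
The compartment with the higher Fe^2+(aq) concentration (0.083 M) acts as the cathode; ions are reduced there and produced at the dilute (0.0093 M) anode.
With n = 2, Ecell = −(0.0592/2)·log([dilute]/[conc]) = −(0.0592/2)·log(0.0093/0.083) = +0.028 V.

0.028 V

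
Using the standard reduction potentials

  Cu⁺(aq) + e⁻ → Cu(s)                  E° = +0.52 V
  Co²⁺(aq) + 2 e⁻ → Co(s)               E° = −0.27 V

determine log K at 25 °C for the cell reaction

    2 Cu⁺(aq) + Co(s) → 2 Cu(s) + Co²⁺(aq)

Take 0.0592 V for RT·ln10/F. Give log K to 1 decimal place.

The Cu⁺/Cu couple is reduced (cathode); E°cell = +0.52 − (−0.27) = +0.79 V with n = 2.
At equilibrium E = 0, so log K = nE°cell / 0.0592 = (2)(+0.79) / 0.0592 = 26.7.

log K = 26.7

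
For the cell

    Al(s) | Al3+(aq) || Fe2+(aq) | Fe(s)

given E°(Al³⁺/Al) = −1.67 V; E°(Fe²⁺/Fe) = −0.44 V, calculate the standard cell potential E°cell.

By convention the left-hand electrode in cell notation is the anode (oxidation) and the right-hand electrode is the cathode (reduction).
E°cell = E°(right) − E°(left) = −0.44 − (−1.67) = +1.23 V.

+1.23 V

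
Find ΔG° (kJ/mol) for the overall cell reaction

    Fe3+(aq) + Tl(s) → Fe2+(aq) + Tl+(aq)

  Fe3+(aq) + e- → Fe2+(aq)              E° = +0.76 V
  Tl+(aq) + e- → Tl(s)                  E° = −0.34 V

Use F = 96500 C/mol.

−106 kJ/mol

In the reaction as written Fe3+(aq) is reduced, so the Fe³⁺/Fe²⁺ couple is the cathode and Tl⁺/Tl is the anode.
E°cell = +0.76 − (−0.34) = +1.10 V; balancing electrons gives n = 1.
ΔG° = −nFE°cell = −(1)(96500)(+1.10) J/mol = −106 kJ/mol.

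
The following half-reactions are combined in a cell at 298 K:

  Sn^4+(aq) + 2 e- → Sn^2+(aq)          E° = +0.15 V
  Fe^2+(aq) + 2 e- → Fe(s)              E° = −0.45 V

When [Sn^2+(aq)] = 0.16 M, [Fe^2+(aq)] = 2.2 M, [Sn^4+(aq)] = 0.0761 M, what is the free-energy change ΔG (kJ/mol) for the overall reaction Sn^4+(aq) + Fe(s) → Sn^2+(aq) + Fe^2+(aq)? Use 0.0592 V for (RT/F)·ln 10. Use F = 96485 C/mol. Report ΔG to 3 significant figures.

−112 kJ/mol

The standard cell potential is +0.15 − (−0.45) = +0.60 V, with n = 2 electrons in the balanced equation.
Here Q = ([Sn^2+(aq)]·[Fe^2+(aq)]) / [Sn^4+(aq)] = 4.63 (log Q = 0.665), giving E = +0.60 − (0.0592/2)·(0.665) = +0.5803 V.
Then ΔG = −nFE = −2 × 96485 × +0.5803 J/mol = −112 kJ/mol.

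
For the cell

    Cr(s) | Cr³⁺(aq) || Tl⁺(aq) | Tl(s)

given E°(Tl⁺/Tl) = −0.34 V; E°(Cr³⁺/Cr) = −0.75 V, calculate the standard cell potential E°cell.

+0.41 V

By convention the left-hand electrode in cell notation is the anode (oxidation) and the right-hand electrode is the cathode (reduction).
E°cell = E°(right) − E°(left) = −0.34 − (−0.75) = +0.41 V.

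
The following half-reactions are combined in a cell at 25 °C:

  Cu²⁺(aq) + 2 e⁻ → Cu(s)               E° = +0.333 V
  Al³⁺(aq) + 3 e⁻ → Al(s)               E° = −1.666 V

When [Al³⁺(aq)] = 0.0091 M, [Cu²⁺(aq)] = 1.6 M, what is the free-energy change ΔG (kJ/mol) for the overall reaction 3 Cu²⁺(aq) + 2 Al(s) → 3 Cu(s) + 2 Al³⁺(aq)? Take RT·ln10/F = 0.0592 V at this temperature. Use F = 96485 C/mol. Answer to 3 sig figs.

With Cu²⁺/Cu reduced at the cathode, E°cell = +0.333 − (−1.666) = +1.999 V and n = 6.
Here Q = [Al³⁺(aq)]^2 / [Cu²⁺(aq)]^3 = 2.02×10^−5 (log Q = −4.694), giving E = +1.999 − (0.0592/6)·(−4.694) = +2.0453 V.
Then ΔG = −nFE = −6 × 96485 × +2.0453 J/mol = −1180 kJ/mol.

−1180 kJ/mol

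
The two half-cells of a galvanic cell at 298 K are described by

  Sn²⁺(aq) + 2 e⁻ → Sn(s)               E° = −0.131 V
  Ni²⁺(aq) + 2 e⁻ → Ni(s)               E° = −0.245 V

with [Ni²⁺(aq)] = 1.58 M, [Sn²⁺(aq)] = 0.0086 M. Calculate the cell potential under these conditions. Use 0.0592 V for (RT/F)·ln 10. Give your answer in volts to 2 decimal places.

+0.05 V

The Sn²⁺/Sn couple has the more positive E°, so it is the cathode; Ni²⁺/Ni is the anode.
E°cell = E°cat − E°an = −0.131 − (−0.245) = +0.114 V; n = 2.
Balancing gives Sn²⁺(aq) + Ni(s) → Sn(s) + Ni²⁺(aq); hence Q = [Ni²⁺(aq)] / [Sn²⁺(aq)] = 184 (log Q = 2.264).
E = E° − (0.0592/n)·log Q = +0.114 − (0.0592/2)(2.264) = +0.05 V.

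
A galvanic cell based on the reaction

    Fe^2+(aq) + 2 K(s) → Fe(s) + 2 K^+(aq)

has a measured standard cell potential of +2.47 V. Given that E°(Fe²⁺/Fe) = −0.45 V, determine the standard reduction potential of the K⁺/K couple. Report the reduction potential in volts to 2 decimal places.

In the reaction as written the Fe²⁺/Fe couple is reduced (cathode) and K⁺/K is oxidized (anode), so E°cell = E°(Fe²⁺/Fe) − E°(K⁺/K).
E°(K⁺/K) = E°(cathode) − E°cell = −0.45 − (+2.47) = −2.92 V.

−2.92 V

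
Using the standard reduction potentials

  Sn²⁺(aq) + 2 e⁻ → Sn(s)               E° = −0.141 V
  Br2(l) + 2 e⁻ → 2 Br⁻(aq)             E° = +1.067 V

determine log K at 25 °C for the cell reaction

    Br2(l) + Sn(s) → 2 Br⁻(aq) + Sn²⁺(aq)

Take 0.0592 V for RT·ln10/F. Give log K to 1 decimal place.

log K = 40.8

The Br₂/Br⁻ couple is reduced (cathode); E°cell = +1.067 − (−0.141) = +1.208 V with n = 2.
At equilibrium E = 0, so log K = nE°cell / 0.0592 = (2)(+1.208) / 0.0592 = 40.8.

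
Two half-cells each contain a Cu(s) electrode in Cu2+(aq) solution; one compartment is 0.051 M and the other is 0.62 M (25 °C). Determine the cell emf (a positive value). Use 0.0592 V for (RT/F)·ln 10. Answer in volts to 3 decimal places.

0.032 V

For a concentration cell E°cell = 0, since both electrodes use the same couple.
The compartment with the higher Cu2+(aq) concentration (0.62 M) acts as the cathode; ions are reduced there and produced at the dilute (0.051 M) anode.
With n = 2, Ecell = −(0.0592/2)·log([dilute]/[conc]) = −(0.0592/2)·log(0.051/0.62) = +0.032 V.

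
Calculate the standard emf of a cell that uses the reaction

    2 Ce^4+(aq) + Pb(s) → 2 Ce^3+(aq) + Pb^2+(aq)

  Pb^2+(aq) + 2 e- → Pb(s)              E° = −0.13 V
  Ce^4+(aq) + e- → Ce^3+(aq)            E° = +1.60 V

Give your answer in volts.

In the reaction as written, Ce^4+(aq) is reduced (cathode) and Pb^2+(aq) is produced by oxidation at the anode.
E°cell = E°(cathode) − E°(anode) = +1.60 − (−0.13) = +1.73 V.

+1.73 V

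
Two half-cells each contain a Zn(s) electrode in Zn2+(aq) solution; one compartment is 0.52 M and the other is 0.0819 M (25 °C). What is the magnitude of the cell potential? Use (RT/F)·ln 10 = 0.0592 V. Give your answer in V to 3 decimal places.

For a concentration cell E°cell = 0, since both electrodes use the same couple.
The compartment with the higher Zn2+(aq) concentration (0.52 M) acts as the cathode; ions are reduced there and produced at the dilute (0.0819 M) anode.
With n = 2, Ecell = −(0.0592/2)·log([dilute]/[conc]) = −(0.0592/2)·log(0.0819/0.52) = +0.024 V.

0.024 V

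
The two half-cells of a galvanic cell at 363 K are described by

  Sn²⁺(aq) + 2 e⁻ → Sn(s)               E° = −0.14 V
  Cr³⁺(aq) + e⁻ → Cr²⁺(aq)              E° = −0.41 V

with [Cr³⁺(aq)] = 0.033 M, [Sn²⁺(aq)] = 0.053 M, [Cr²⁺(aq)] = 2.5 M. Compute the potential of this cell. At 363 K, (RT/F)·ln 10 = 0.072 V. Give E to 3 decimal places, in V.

Since E°(Sn²⁺/Sn) > E°(Cr³⁺/Cr²⁺), Sn²⁺/Sn serves as the cathode.
E°cell = E°cat − E°an = −0.14 − (−0.41) = +0.27 V; n = 2.
For the overall reaction Sn²⁺(aq) + 2 Cr²⁺(aq) → Sn(s) + 2 Cr³⁺(aq), Q = [Cr³⁺(aq)]^2 / ([Sn²⁺(aq)]·[Cr²⁺(aq)]^2) = 0.00329, giving log Q = −2.483.
E = E° − (0.072/n)·log Q = +0.27 − (0.072/2)(−2.483) = +0.359 V.

+0.359 V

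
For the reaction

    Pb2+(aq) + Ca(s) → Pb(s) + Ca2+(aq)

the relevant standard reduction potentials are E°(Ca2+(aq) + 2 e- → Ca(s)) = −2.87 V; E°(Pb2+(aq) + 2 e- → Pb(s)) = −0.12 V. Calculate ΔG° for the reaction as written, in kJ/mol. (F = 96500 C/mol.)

In the reaction as written Pb2+(aq) is reduced, so the Pb²⁺/Pb couple is the cathode and Ca²⁺/Ca is the anode.
E°cell = −0.12 − (−2.87) = +2.75 V; balancing electrons gives n = 2.
ΔG° = −nFE°cell = −(2)(96500)(+2.75) J/mol = −531 kJ/mol.

−531 kJ/mol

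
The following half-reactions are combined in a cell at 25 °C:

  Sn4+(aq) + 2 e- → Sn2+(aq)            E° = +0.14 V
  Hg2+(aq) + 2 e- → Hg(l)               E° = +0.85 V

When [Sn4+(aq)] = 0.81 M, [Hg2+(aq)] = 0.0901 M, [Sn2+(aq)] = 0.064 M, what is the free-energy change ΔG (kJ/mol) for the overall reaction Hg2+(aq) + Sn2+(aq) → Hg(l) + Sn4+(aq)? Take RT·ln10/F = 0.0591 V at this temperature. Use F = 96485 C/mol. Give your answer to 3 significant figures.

−125 kJ/mol

E°cell = +0.85 − (+0.14) = +0.71 V; the balanced reaction transfers n = 2 electrons.
Here Q = [Sn4+(aq)] / ([Hg2+(aq)]·[Sn2+(aq)]) = 140 (log Q = 2.148), giving E = +0.71 − (0.0591/2)·(2.148) = +0.6465 V.
Then ΔG = −nFE = −2 × 96485 × +0.6465 J/mol = −125 kJ/mol.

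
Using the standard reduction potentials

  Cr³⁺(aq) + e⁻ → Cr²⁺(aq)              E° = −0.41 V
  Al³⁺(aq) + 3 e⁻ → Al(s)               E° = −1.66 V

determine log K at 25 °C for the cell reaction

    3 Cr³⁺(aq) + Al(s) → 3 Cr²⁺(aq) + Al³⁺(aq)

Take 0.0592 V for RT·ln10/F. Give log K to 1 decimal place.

log K = 63.3

The Cr³⁺/Cr²⁺ couple is reduced (cathode); E°cell = −0.41 − (−1.66) = +1.25 V with n = 3.
At equilibrium E = 0, so log K = nE°cell / 0.0592 = (3)(+1.25) / 0.0592 = 63.3.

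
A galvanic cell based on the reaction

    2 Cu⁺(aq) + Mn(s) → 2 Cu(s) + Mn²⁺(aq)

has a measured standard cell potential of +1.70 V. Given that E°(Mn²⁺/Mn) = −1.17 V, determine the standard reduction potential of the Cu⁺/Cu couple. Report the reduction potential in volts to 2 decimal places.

In the reaction as written the Cu⁺/Cu couple is reduced (cathode) and Mn²⁺/Mn is oxidized (anode), so E°cell = E°(Cu⁺/Cu) − E°(Mn²⁺/Mn).
E°(Cu⁺/Cu) = E°cell + E°(anode) = +1.70 + (−1.17) = +0.53 V.

+0.53 V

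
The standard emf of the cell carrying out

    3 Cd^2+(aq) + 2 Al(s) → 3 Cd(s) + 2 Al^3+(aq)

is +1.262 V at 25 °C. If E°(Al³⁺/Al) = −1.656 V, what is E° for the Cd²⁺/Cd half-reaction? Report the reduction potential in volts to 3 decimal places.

In the reaction as written the Cd²⁺/Cd couple is reduced (cathode) and Al³⁺/Al is oxidized (anode), so E°cell = E°(Cd²⁺/Cd) − E°(Al³⁺/Al).
E°(Cd²⁺/Cd) = E°cell + E°(anode) = +1.262 + (−1.656) = −0.394 V.

−0.394 V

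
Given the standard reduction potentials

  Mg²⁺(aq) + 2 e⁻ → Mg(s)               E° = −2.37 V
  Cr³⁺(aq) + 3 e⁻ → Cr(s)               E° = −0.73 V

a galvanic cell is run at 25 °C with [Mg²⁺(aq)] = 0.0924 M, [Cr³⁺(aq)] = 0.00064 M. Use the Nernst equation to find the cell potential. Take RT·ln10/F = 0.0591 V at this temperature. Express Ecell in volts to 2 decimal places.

Since E°(Cr³⁺/Cr) > E°(Mg²⁺/Mg), Cr³⁺/Cr serves as the cathode.
The standard potential is −0.73 − (−2.37) = +1.64 V and the balanced reaction transfers n = 6 electrons.
Balancing gives 2 Cr³⁺(aq) + 3 Mg(s) → 2 Cr(s) + 3 Mg²⁺(aq); hence Q = [Mg²⁺(aq)]^3 / [Cr³⁺(aq)]^2 = 1.93×10^3 (log Q = 3.285).
E = E° − (0.0591/n)·log Q = +1.64 − (0.0591/6)(3.285) = +1.61 V.

+1.61 V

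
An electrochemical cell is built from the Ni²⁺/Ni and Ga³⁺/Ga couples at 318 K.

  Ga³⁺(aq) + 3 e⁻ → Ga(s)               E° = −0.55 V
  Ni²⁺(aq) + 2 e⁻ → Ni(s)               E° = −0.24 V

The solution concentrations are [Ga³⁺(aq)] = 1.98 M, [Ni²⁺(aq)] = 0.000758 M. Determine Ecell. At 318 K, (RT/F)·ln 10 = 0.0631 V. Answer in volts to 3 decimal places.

+0.205 V

The Ni²⁺/Ni couple has the more positive E°, so it is the cathode; Ga³⁺/Ga is the anode.
E°cell = −0.24 − (−0.55) = +0.31 V, with n = 6 electrons transferred.
Balancing gives 3 Ni²⁺(aq) + 2 Ga(s) → 3 Ni(s) + 2 Ga³⁺(aq); hence Q = [Ga³⁺(aq)]^2 / [Ni²⁺(aq)]^3 = 9×10^9 (log Q = 9.954).
E = E° − (0.0631/n)·log Q = +0.31 − (0.0631/6)(9.954) = +0.205 V.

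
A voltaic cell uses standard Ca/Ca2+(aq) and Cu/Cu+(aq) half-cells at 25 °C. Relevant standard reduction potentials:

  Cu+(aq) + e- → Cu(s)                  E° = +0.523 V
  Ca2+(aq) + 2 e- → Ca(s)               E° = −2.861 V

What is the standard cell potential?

Of the two couples in this cell, the one with the more positive reduction potential is reduced at the cathode: here that is Cu⁺/Cu (+0.523 V); Ca²⁺/Ca (−2.861 V) is the anode.
E°cell = E°(cathode) − E°(anode) = +0.523 − (−2.861) = +3.384 V.

+3.384 V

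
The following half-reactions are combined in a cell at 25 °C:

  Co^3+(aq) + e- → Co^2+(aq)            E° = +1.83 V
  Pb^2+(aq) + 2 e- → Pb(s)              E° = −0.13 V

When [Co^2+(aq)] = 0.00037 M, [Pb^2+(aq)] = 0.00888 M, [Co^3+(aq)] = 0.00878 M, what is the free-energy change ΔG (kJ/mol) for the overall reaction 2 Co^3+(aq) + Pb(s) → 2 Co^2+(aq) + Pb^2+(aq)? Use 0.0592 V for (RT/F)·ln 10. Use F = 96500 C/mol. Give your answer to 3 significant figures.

The standard cell potential is +1.83 − (−0.13) = +1.96 V, with n = 2 electrons in the balanced equation.
The reaction quotient is ([Co^2+(aq)]^2·[Pb^2+(aq)]) / [Co^3+(aq)]^2 = 1.58×10^−5; by Nernst, E = +1.96 − (0.0592/2)(−4.802) = +2.1021 V.
ΔG = −nFE = −(2)(96500)(+2.1021) J/mol = −406 kJ/mol.

−406 kJ/mol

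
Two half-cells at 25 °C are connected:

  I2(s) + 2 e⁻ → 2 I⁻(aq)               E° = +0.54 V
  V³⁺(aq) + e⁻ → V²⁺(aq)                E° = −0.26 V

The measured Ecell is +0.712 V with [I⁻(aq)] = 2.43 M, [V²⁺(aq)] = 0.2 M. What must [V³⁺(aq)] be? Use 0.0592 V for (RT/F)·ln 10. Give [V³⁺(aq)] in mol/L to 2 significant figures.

2.5 M

With I₂/I⁻ at the cathode and V³⁺/V²⁺ at the anode, E°cell = +0.54 − (−0.26) = +0.80 V (n = 2).
Rearranging E = E° − (0.0592/n)·log Q gives log Q = 2(+0.80 − (+0.712))/0.0592 = 2.973.
Balancing electrons gives I2(s) + 2 V²⁺(aq) → 2 I⁻(aq) + 2 V³⁺(aq); thus Q = ([I⁻(aq)]^2·[V³⁺(aq)]^2) / [V²⁺(aq)]^2.
Isolating [V³⁺(aq)] in Q = 10^{2.973} yields log [V³⁺(aq)] = 0.402, i.e. 2.5 M.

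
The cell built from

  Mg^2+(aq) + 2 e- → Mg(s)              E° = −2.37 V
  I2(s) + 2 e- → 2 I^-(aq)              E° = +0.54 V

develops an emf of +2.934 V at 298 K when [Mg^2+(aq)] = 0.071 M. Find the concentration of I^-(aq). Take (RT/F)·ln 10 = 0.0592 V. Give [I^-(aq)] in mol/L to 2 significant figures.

1.5 M

I₂/I⁻ is the cathode (higher E°); E°cell = +0.54 − (−2.37) = +2.91 V with n = 2.
From the Nernst equation, log Q = n(E° − E)/0.0592 = 2·(+2.91 − (+2.934))/0.0592 = −0.811.
For I2(s) + Mg(s) → 2 I^-(aq) + Mg^2+(aq), the reaction quotient is Q = [I^-(aq)]^2·[Mg^2+(aq)].
Solving for the unknown gives log [I^-(aq)] = 0.169, so [I^-(aq)] ≈ 1.5 M.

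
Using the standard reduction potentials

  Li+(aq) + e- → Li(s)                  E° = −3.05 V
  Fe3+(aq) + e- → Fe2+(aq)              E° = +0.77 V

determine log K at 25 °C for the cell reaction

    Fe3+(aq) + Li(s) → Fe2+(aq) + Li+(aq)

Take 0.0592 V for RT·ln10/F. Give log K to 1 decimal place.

log K = 64.5

The Fe³⁺/Fe²⁺ couple is reduced (cathode); E°cell = +0.77 − (−3.05) = +3.82 V with n = 1.
At equilibrium E = 0, so log K = nE°cell / 0.0592 = (1)(+3.82) / 0.0592 = 64.5.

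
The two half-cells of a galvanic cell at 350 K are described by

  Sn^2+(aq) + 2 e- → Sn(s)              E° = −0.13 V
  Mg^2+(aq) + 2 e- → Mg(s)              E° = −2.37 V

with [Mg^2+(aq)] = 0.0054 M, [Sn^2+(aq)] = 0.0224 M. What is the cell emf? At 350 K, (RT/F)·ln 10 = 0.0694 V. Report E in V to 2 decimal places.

The Sn²⁺/Sn couple has the more positive E°, so it is the cathode; Mg²⁺/Mg is the anode.
E°cell = E°cat − E°an = −0.13 − (−2.37) = +2.24 V; n = 2.
The balanced reaction is Sn^2+(aq) + Mg(s) → Sn(s) + Mg^2+(aq), so Q = [Mg^2+(aq)] / [Sn^2+(aq)] = 0.241 and log Q = −0.618.
By the Nernst equation, E = +2.24 − (0.0694/2)·(−0.618) = +2.26 V.

+2.26 V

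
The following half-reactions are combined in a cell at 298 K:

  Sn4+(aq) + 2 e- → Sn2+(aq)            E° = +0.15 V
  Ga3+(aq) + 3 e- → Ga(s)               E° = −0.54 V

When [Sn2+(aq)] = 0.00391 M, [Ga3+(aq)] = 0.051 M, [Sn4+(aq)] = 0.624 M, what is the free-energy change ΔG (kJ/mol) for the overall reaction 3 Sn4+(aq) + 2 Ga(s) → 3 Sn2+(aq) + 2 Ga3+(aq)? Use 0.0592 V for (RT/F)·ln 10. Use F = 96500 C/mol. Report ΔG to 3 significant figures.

−452 kJ/mol

The standard cell potential is +0.15 − (−0.54) = +0.69 V, with n = 6 electrons in the balanced equation.
Here Q = ([Sn2+(aq)]^3·[Ga3+(aq)]^2) / [Sn4+(aq)]^3 = 6.4×10^−10 (log Q = −9.194), giving E = +0.69 − (0.0592/6)·(−9.194) = +0.7807 V.
Then ΔG = −nFE = −6 × 96500 × +0.7807 J/mol = −452 kJ/mol.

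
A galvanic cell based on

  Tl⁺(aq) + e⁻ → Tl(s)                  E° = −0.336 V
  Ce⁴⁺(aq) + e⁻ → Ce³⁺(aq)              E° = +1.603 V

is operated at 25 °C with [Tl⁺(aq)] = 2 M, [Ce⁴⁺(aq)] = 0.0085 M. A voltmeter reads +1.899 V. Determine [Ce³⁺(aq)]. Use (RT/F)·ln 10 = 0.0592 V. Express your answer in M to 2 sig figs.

With Ce⁴⁺/Ce³⁺ at the cathode and Tl⁺/Tl at the anode, E°cell = +1.603 − (−0.336) = +1.939 V (n = 1).
From the Nernst equation, log Q = n(E° − E)/0.0592 = 1·(+1.939 − (+1.899))/0.0592 = 0.676.
For Ce⁴⁺(aq) + Tl(s) → Ce³⁺(aq) + Tl⁺(aq), the reaction quotient is Q = ([Ce³⁺(aq)]·[Tl⁺(aq)]) / [Ce⁴⁺(aq)].
Substituting the known concentrations and solving, log [Ce³⁺(aq)] = −1.696 and [Ce³⁺(aq)] = 0.020 M.

0.020 M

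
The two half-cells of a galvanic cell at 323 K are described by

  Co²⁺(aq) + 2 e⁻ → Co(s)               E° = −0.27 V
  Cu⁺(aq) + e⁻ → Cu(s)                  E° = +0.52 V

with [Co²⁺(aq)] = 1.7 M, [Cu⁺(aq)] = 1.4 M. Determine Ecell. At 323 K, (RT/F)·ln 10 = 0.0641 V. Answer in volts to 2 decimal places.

Since E°(Cu⁺/Cu) > E°(Co²⁺/Co), Cu⁺/Cu serves as the cathode.
The standard potential is +0.52 − (−0.27) = +0.79 V and the balanced reaction transfers n = 2 electrons.
For the overall reaction 2 Cu⁺(aq) + Co(s) → 2 Cu(s) + Co²⁺(aq), Q = [Co²⁺(aq)] / [Cu⁺(aq)]^2 = 0.867, giving log Q = −0.062.
E = E° − (0.0641/n)·log Q = +0.79 − (0.0641/2)(−0.062) = +0.79 V.

+0.79 V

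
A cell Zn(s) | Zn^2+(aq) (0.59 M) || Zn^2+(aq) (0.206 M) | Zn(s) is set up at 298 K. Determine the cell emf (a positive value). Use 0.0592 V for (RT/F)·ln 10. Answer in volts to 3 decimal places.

0.014 V

For a concentration cell E°cell = 0, since both electrodes use the same couple.
The compartment with the higher Zn^2+(aq) concentration (0.59 M) acts as the cathode; ions are reduced there and produced at the dilute (0.206 M) anode.
With n = 2, Ecell = −(0.0592/2)·log([dilute]/[conc]) = −(0.0592/2)·log(0.206/0.59) = +0.014 V.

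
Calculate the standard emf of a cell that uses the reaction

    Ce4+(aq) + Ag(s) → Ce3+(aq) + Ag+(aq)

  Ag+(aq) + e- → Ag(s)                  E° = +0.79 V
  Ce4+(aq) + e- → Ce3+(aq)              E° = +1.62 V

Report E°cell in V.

In the reaction as written, Ce4+(aq) is reduced (cathode) and Ag+(aq) is produced by oxidation at the anode.
E°cell = E°(cathode) − E°(anode) = +1.62 − (+0.79) = +0.83 V.
The positive value indicates the reaction is spontaneous as written.

+0.83 V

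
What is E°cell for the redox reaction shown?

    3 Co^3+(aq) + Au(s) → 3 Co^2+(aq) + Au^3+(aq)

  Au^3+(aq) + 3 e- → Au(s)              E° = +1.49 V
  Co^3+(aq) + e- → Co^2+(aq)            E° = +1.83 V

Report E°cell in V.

+0.34 V

In the reaction as written, Co^3+(aq) is reduced (cathode) and Au^3+(aq) is produced by oxidation at the anode.
E°cell = E°(cathode) − E°(anode) = +1.83 − (+1.49) = +0.34 V.
The positive value indicates the reaction is spontaneous as written.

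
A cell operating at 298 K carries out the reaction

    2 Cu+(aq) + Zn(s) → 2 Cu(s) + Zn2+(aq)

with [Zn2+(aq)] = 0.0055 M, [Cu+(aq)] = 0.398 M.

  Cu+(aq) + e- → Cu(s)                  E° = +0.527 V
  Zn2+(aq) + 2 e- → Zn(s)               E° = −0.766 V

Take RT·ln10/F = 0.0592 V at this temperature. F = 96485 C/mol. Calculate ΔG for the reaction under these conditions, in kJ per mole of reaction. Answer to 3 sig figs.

The standard cell potential is +0.527 − (−0.766) = +1.293 V, with n = 2 electrons in the balanced equation.
The reaction quotient is [Zn2+(aq)] / [Cu+(aq)]^2 = 0.0347; by Nernst, E = +1.293 − (0.0592/2)(−1.459) = +1.3362 V.
Then ΔG = −nFE = −2 × 96485 × +1.3362 J/mol = −258 kJ/mol.

−258 kJ/mol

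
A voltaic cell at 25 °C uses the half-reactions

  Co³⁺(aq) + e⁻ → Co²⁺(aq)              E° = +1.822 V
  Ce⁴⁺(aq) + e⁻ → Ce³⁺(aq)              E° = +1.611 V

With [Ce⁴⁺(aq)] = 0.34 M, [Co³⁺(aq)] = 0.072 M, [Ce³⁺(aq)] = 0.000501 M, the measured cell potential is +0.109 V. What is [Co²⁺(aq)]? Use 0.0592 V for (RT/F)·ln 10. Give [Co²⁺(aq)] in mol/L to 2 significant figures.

Co³⁺/Co²⁺ is the cathode (higher E°); E°cell = +1.822 − (+1.611) = +0.211 V with n = 1.
Since E = E° − (0.0592/n)·log Q, log Q = n(E° − E)/0.0592 = 1.723.
Balancing electrons gives Co³⁺(aq) + Ce³⁺(aq) → Co²⁺(aq) + Ce⁴⁺(aq); thus Q = ([Co²⁺(aq)]·[Ce⁴⁺(aq)]) / ([Co³⁺(aq)]·[Ce³⁺(aq)]).
Substituting the known concentrations and solving, log [Co²⁺(aq)] = −2.251 and [Co²⁺(aq)] = 0.0056 M.

0.0056 M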